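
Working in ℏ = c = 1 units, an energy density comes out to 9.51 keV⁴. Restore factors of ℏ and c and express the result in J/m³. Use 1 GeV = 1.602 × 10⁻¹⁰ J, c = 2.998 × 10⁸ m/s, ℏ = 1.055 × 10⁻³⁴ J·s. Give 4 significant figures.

[E]/[L]³ = [E]⁴/(ℏc)³; restore (ℏc)⁻³.
1 GeV⁴ → 1/(ℏc)³ × (1 GeV in J)⁴ = 2.082 × 10³⁷ J/m³.
Convert the energy scale: 9.51 keV⁴ = 9.51 × 10⁻²⁴ GeV⁴.
Result: 9.51 × 10⁻²⁴ × 2.082 × 10³⁷ = 1.980 × 10¹⁴ J/m³.

1.980 × 10¹⁴ J/m³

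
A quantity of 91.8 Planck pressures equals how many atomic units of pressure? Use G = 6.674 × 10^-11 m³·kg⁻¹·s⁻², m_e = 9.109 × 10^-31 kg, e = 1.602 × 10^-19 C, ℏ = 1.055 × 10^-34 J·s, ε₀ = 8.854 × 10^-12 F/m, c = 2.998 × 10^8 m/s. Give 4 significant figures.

Planck pressure: p_P = c⁷/(ℏG²) = 4.632 × 10^113 Pa
atomic unit of pressure: P_au = E_h/a₀³ = m_e⁴e¹⁰/((4πε₀)⁵ℏ⁸) = 2.929 × 10^13 Pa
91.8 × 4.632 × 10^113 / 2.929 × 10^13 = 1.452 × 10^102

1.452 × 10^102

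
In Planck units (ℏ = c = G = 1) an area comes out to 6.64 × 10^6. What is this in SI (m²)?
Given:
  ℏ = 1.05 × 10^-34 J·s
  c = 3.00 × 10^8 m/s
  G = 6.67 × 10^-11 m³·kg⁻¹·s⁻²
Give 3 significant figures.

One Planck area: A_P = ℏG/c³ = 2.59 × 10^-70 m².
6.64 × 10^6 × 2.59 × 10^-70 m² = 1.72 × 10^-63 m²

1.72 × 10^-63 m²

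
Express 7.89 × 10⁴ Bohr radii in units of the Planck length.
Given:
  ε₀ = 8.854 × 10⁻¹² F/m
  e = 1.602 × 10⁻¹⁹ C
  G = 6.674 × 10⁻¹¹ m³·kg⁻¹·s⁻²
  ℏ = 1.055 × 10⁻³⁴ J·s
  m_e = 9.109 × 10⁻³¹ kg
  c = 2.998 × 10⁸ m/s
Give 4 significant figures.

Bohr radius: a₀ = 4πε₀ℏ²/(m_e e²) = 5.297 × 10⁻¹¹ m
Planck length: ℓ_P = √(ℏG/c³) = 1.616 × 10⁻³⁵ m
7.89 × 10⁴ × 5.297 × 10⁻¹¹ / 1.616 × 10⁻³⁵ = 2.586 × 10²⁹

2.586 × 10²⁹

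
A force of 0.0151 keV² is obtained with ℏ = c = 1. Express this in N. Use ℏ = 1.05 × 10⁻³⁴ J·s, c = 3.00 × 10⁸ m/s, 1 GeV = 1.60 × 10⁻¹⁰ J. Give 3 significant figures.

Force is [E]/[L] = [E]²/(ℏc); restore (ℏc)⁻¹.
1 GeV² → 1/(ℏc) × (1 GeV in J)² = 8.13 × 10⁵ N.
Convert the energy scale: 0.0151 keV² = 1.51 × 10⁻¹⁴ GeV².
Result: 1.51 × 10⁻¹⁴ × 8.13 × 10⁵ = 1.23 × 10⁻⁸ N.

1.23 × 10⁻⁸ N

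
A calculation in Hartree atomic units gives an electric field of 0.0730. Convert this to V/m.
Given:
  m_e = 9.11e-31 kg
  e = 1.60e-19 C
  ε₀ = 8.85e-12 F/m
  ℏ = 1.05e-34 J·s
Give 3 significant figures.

One atomic unit of electric field: E_au = E_h/(e a₀) = m_e²e⁵/((4πε₀)³ℏ⁴) = 5.20e11 V/m.
0.0730 × 5.20e11 V/m = 3.80e10 V/m

3.80e10 V/m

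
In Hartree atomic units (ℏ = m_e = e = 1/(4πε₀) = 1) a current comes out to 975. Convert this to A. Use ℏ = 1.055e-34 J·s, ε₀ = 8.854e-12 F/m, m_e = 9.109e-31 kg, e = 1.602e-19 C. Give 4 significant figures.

One atomic unit of electric current: I_au = e E_h/ℏ = m_e e⁵/((4πε₀)²ℏ³) = 6.612e-3 A.
975 × 6.612e-3 A = 6.447 A

6.447 A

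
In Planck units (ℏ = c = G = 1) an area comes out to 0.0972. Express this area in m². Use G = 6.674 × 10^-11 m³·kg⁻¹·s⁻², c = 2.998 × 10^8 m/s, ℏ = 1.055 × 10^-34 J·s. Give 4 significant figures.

2.540 × 10^-71 m²

One Planck area: A_P = ℏG/c³ = 2.613 × 10^-70 m².
0.0972 × 2.613 × 10^-70 m² = 2.540 × 10^-71 m²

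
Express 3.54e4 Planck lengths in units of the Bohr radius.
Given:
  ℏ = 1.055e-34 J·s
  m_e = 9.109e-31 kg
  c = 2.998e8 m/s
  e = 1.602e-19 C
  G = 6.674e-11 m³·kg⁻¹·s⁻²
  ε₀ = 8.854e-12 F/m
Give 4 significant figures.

Planck length: ℓ_P = √(ℏG/c³) = 1.616e-35 m
Bohr radius: a₀ = 4πε₀ℏ²/(m_e e²) = 5.297e-11 m
3.54e4 × 1.616e-35 / 5.297e-11 = 1.080e-20

1.080e-20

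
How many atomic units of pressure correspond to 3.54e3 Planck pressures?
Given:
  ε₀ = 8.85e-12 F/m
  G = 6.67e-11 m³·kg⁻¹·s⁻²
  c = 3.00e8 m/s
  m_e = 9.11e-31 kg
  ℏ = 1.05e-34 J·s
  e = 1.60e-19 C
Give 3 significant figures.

5.50e103

Planck pressure: p_P = c⁷/(ℏG²) = 4.68e113 Pa
atomic unit of pressure: P_au = E_h/a₀³ = m_e⁴e¹⁰/((4πε₀)⁵ℏ⁸) = 3.01e13 Pa
3.54e3 × 4.68e113 / 3.01e13 = 5.50e103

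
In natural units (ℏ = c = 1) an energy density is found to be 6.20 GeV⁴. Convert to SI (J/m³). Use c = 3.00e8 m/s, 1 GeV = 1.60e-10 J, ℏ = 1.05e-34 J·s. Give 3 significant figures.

1.30e38 J/m³

[E]/[L]³ = [E]⁴/(ℏc)³; restore (ℏc)⁻³.
1 GeV⁴ → 1/(ℏc)³ × (1 GeV in J)⁴ = 2.10e37 J/m³.
Result: 6.20 × 2.10e37 = 1.30e38 J/m³.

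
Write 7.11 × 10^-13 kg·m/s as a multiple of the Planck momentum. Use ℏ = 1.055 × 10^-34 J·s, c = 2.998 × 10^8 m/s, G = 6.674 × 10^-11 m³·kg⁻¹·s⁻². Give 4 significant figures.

Planck momentum: p_P = √(ℏc³/G) = 6.527 kg·m/s.
7.11 × 10^-13 / 6.527 = 1.089 × 10^-13

1.089 × 10^-13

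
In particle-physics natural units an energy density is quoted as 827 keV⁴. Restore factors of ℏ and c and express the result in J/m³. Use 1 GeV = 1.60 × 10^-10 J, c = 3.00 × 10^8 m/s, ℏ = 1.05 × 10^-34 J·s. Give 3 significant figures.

1.73 × 10^16 J/m³

[E]/[L]³ = [E]⁴/(ℏc)³; restore (ℏc)⁻³.
1 GeV⁴ → 1/(ℏc)³ × (1 GeV in J)⁴ = 2.10 × 10^37 J/m³.
Convert the energy scale: 827 keV⁴ = 8.27 × 10^-22 GeV⁴.
Result: 8.27 × 10^-22 × 2.10 × 10^37 = 1.73 × 10^16 J/m³.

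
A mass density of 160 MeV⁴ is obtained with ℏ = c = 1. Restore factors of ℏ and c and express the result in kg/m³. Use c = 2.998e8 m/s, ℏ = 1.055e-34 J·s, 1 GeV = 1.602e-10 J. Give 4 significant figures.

3.706e10 kg/m³

Mass density is [E]/(c²[L]³) = [E]⁴/(ℏ³c⁵).
1 GeV⁴ → 1/(ℏ³c⁵) × (1 GeV in J)⁴ = 2.316e20 kg/m³.
Convert the energy scale: 160 MeV⁴ = 1.60e-10 GeV⁴.
Result: 1.60e-10 × 2.316e20 = 3.706e10 kg/m³.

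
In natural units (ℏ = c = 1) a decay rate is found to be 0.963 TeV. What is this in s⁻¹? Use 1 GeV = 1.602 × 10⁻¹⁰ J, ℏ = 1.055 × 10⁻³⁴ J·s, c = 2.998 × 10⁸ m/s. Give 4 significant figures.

A rate is [E]/ℏ; divide by ℏ.
1 GeV → 1/ℏ × (1 GeV in J) = 1.518 × 10²⁴ s⁻¹.
Convert the energy scale: 0.963 TeV = 963 GeV.
Result: 963 × 1.518 × 10²⁴ = 1.462 × 10²⁷ s⁻¹.

1.462 × 10²⁷ s⁻¹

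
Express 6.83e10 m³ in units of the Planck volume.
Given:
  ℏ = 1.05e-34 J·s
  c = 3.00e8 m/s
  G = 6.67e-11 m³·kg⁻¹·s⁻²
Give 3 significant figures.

1.63e115

Planck volume: V_P = (ℏG/c³)^(3/2) = 4.18e-105 m³.
6.83e10 / 4.18e-105 = 1.63e115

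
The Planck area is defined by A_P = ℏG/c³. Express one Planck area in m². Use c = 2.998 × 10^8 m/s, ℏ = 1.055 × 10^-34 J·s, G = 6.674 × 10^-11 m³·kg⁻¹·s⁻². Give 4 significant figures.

2.613 × 10^-70 m²

A_P = ℏG/c³
  = 7.041 × 10^-45 / 2.695 × 10^25
  = 2.613 × 10^-70 m²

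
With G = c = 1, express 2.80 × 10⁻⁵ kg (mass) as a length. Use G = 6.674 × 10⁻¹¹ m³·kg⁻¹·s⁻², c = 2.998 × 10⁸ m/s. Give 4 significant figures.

In G = c = 1 units mass has dimensions of length; the conversion factor is G/c².
2.80 × 10⁻⁵ kg × (G/c²) = 2.079 × 10⁻³² m

2.079 × 10⁻³² m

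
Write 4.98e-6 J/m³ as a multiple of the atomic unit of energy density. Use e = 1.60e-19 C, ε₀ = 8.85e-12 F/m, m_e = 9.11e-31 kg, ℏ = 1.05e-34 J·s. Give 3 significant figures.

atomic unit of energy density: u_au = E_h/a₀³ = m_e⁴e¹⁰/((4πε₀)⁵ℏ⁸) = 3.01e13 J/m³.
4.98e-6 / 3.01e13 = 1.65e-19

1.65e-19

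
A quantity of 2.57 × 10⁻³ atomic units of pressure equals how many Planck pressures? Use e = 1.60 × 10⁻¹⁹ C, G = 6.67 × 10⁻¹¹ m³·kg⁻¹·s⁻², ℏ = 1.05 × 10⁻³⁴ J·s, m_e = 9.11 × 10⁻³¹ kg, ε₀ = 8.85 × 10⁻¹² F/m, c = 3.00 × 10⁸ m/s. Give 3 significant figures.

atomic unit of pressure: P_au = E_h/a₀³ = m_e⁴e¹⁰/((4πε₀)⁵ℏ⁸) = 3.01 × 10¹³ Pa
Planck pressure: p_P = c⁷/(ℏG²) = 4.68 × 10¹¹³ Pa
2.57 × 10⁻³ × 3.01 × 10¹³ / 4.68 × 10¹¹³ = 1.65 × 10⁻¹⁰³

1.65 × 10⁻¹⁰³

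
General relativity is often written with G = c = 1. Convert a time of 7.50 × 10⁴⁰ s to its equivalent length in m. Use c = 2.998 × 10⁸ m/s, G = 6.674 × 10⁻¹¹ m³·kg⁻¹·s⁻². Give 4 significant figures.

Time → length via c.
7.50 × 10⁴⁰ s × (c) = 2.248 × 10⁴⁹ m

2.248 × 10⁴⁹ m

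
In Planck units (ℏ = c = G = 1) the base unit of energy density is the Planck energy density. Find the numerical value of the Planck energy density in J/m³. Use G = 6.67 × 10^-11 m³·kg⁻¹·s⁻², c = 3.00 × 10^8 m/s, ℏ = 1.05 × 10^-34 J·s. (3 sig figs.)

u_P = c⁷/(ℏG²)
  = 2.19 × 10^59 / 4.67 × 10^-55
  = 4.68 × 10^113 J/m³

4.68 × 10^113 J/m³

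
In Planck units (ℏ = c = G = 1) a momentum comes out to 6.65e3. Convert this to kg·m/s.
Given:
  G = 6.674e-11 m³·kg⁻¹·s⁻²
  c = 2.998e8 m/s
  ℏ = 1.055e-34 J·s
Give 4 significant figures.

One Planck momentum: p_P = √(ℏc³/G) = 6.527 kg·m/s.
6.65e3 × 6.527 kg·m/s = 4.340e4 kg·m/s

4.340e4 kg·m/s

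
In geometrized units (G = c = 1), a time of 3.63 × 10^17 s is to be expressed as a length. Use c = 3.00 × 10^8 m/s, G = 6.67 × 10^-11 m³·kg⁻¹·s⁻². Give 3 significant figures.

1.09 × 10^26 m

Time → length via c.
3.63 × 10^17 s × (c) = 1.09 × 10^26 m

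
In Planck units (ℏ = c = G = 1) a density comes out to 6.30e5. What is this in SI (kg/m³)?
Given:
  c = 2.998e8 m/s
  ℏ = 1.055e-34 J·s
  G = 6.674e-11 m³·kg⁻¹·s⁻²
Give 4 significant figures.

One Planck density: ρ_P = c⁵/(ℏG²) = 5.154e96 kg/m³.
6.30e5 × 5.154e96 kg/m³ = 3.247e102 kg/m³

3.247e102 kg/m³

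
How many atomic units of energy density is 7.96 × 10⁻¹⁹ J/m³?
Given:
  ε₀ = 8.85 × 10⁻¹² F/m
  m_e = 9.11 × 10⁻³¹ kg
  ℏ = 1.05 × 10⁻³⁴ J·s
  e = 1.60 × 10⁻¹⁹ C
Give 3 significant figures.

2.64 × 10⁻³²

atomic unit of energy density: u_au = E_h/a₀³ = m_e⁴e¹⁰/((4πε₀)⁵ℏ⁸) = 3.01 × 10¹³ J/m³.
7.96 × 10⁻¹⁹ / 3.01 × 10¹³ = 2.64 × 10⁻³²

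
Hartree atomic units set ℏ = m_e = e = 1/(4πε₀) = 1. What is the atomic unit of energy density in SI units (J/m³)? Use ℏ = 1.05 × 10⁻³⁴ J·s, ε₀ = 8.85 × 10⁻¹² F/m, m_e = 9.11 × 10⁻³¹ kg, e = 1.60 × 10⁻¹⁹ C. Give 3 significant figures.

Dimensional analysis gives u_au = E_h/a₀³ = m_e⁴e¹⁰/((4πε₀)⁵ℏ⁸).
E_h = 4.38 × 10⁻¹⁸ J
a₀ = 5.26 × 10⁻¹¹ m
E_h/a₀³ = 3.01 × 10¹³ J/m³

3.01 × 10¹³ J/m³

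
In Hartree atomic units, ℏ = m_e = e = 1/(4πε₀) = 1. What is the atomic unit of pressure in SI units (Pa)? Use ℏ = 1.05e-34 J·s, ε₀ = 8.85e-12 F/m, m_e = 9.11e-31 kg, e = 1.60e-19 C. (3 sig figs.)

Dimensional analysis gives P_au = E_h/a₀³ = m_e⁴e¹⁰/((4πε₀)⁵ℏ⁸).
E_h = 4.38e-18 J
a₀ = 5.26e-11 m
E_h/a₀³ = 3.01e13 Pa

3.01e13 Pa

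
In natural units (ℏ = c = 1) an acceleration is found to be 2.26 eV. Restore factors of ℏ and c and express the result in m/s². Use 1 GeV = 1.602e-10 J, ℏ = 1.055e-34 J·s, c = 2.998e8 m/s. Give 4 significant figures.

1.029e24 m/s²

Acceleration is [L]/[T]² = c·[E]/ℏ.
1 GeV → c/ℏ × (1 GeV in J) = 4.552e32 m/s².
Convert the energy scale: 2.26 eV = 2.26e-9 GeV.
Result: 2.26e-9 × 4.552e32 = 1.029e24 m/s².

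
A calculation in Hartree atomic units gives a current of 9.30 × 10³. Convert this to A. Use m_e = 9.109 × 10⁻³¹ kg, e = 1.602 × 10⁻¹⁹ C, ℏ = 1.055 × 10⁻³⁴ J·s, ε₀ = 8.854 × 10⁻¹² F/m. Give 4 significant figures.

One atomic unit of electric current: I_au = e E_h/ℏ = m_e e⁵/((4πε₀)²ℏ³) = 6.612 × 10⁻³ A.
9.30 × 10³ × 6.612 × 10⁻³ A = 61.49 A

61.49 A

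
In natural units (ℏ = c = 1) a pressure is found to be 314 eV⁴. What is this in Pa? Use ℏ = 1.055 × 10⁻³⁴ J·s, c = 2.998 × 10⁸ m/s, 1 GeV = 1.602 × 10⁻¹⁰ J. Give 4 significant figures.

6.536 × 10³ Pa

Pressure is [E]/[L]³ = [E]⁴/(ℏc)³.
1 GeV⁴ → 1/(ℏc)³ × (1 GeV in J)⁴ = 2.082 × 10³⁷ Pa.
Convert the energy scale: 314 eV⁴ = 3.14 × 10⁻³⁴ GeV⁴.
Result: 3.14 × 10⁻³⁴ × 2.082 × 10³⁷ = 6.536 × 10³ Pa.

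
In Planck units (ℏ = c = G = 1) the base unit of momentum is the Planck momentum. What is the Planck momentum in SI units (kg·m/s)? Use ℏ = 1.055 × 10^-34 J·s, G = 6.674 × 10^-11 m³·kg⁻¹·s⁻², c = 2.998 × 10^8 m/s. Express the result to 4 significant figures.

6.527 kg·m/s

p_P = √(ℏc³/G)
  = √(42.60)
  = 6.527 kg·m/s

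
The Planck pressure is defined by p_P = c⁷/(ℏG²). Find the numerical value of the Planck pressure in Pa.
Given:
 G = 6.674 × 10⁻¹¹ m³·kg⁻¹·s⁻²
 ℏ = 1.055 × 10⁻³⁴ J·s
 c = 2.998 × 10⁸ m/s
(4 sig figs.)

4.632 × 10¹¹³ Pa

p_P = c⁷/(ℏG²)
  = 2.177 × 10⁵⁹ / 4.699 × 10⁻⁵⁵
  = 4.632 × 10¹¹³ Pa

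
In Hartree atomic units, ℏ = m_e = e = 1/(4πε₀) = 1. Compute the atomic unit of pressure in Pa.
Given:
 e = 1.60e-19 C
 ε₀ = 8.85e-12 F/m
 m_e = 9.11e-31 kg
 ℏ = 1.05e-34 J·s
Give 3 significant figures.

3.01e13 Pa

From ℏ = m_e = e = 1/(4πε₀) = 1 the pressure scale is P_au = E_h/a₀³ = m_e⁴e¹⁰/((4πε₀)⁵ℏ⁸).
E_h = 4.38e-18 J
a₀ = 5.26e-11 m
E_h/a₀³ = 3.01e13 Pa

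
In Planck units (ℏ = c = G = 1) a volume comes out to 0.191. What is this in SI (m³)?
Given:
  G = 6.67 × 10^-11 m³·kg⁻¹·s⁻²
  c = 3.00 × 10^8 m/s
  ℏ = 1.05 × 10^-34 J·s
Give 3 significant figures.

One Planck volume: V_P = (ℏG/c³)^(3/2) = 4.18 × 10^-105 m³.
0.191 × 4.18 × 10^-105 m³ = 7.98 × 10^-106 m³

7.98 × 10^-106 m³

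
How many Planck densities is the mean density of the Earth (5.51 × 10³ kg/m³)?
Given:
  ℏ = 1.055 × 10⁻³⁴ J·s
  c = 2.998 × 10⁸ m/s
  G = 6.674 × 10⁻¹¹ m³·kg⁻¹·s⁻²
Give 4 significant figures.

Planck density: ρ_P = c⁵/(ℏG²) = 5.154 × 10⁹⁶ kg/m³.
5.51 × 10³ / 5.154 × 10⁹⁶ = 1.069 × 10⁻⁹³

1.069 × 10⁻⁹³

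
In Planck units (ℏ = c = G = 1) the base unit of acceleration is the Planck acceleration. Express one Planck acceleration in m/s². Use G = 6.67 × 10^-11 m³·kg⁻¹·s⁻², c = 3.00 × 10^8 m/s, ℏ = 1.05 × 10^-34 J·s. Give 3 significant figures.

a_P = √(c⁷/(ℏG))
  = √(3.12 × 10^103)
  = 5.59 × 10^51 m/s²

5.59 × 10^51 m/s²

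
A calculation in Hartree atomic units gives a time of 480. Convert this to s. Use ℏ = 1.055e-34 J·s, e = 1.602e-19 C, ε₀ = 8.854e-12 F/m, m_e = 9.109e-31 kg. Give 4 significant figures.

One atomic unit of time: τ_au = (4πε₀)²ℏ³/(m_e e⁴) = 2.423e-17 s.
480 × 2.423e-17 s = 1.163e-14 s

1.163e-14 s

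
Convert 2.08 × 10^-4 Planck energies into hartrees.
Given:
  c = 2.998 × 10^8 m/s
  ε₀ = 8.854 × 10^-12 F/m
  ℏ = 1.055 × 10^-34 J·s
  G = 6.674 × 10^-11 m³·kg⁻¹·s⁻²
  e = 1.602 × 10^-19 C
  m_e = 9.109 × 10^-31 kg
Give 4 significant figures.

Planck energy: E_P = √(ℏc⁵/G) = 1.957 × 10^9 J
hartree: E_h = m_e e⁴/(4πε₀ℏ)² = 4.354 × 10^-18 J
2.08 × 10^-4 × 1.957 × 10^9 / 4.354 × 10^-18 = 9.347 × 10^22

9.347 × 10^22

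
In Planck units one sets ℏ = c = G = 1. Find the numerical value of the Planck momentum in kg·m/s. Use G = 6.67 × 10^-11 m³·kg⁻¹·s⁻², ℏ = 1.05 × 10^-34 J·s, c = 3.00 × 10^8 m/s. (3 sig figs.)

p_P = √(ℏc³/G)
  = √(42.5)
  = 6.52 kg·m/s

6.52 kg·m/s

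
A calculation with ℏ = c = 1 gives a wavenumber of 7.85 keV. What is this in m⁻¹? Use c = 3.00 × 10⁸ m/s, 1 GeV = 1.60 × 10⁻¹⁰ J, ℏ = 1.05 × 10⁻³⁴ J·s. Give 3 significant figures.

Inverse length is [E]/(ℏc).
1 GeV → 1/(ℏc) × (1 GeV in J) = 5.08 × 10¹⁵ m⁻¹.
Convert the energy scale: 7.85 keV = 7.85 × 10⁻⁶ GeV.
Result: 7.85 × 10⁻⁶ × 5.08 × 10¹⁵ = 3.99 × 10¹⁰ m⁻¹.

3.99 × 10¹⁰ m⁻¹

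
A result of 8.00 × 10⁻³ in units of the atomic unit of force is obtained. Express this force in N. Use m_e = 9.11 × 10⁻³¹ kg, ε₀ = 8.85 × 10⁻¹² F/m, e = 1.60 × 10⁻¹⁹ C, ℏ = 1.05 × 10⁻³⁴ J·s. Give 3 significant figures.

6.66 × 10⁻¹⁰ N

One atomic unit of force: F_au = E_h/a₀ = m_e²e⁶/((4πε₀)³ℏ⁴) = 8.33 × 10⁻⁸ N.
8.00 × 10⁻³ × 8.33 × 10⁻⁸ N = 6.66 × 10⁻¹⁰ N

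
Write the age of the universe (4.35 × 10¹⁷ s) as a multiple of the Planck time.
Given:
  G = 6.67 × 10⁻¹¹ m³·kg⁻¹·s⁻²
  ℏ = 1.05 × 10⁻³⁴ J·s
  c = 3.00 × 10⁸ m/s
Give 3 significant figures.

Planck time: t_P = √(ℏG/c⁵) = 5.37 × 10⁻⁴⁴ s.
4.35 × 10¹⁷ / 5.37 × 10⁻⁴⁴ = 8.10 × 10⁶⁰

8.10 × 10⁶⁰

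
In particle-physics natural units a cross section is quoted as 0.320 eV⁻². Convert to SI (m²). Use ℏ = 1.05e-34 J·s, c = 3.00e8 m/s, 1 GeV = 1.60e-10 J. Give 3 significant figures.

1.24e-14 m²

Area is [L]² = [E]⁻²·(ℏc)²; restore (ℏc)².
1 GeV⁻² → (ℏc)² × (1 GeV in J)⁻² = 3.88e-32 m².
Convert the energy scale: 0.320 eV⁻² = 3.20e17 GeV⁻².
Result: 3.20e17 × 3.88e-32 = 1.24e-14 m².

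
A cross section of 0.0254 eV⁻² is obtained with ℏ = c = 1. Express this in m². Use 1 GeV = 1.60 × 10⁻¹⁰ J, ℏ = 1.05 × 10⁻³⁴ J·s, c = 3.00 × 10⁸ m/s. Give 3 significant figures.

Area is [L]² = [E]⁻²·(ℏc)²; restore (ℏc)².
1 GeV⁻² → (ℏc)² × (1 GeV in J)⁻² = 3.88 × 10⁻³² m².
Convert the energy scale: 0.0254 eV⁻² = 2.54 × 10¹⁶ GeV⁻².
Result: 2.54 × 10¹⁶ × 3.88 × 10⁻³² = 9.84 × 10⁻¹⁶ m².

9.84 × 10⁻¹⁶ m²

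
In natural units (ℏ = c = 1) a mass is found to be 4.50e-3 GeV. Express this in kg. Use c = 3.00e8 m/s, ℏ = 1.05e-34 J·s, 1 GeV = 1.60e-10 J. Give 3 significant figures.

8.00e-30 kg

Mass is [E]/c²; divide by c².
1 GeV → 1/c² × (1 GeV in J) = 1.78e-27 kg.
Result: 4.50e-3 × 1.78e-27 = 8.00e-30 kg.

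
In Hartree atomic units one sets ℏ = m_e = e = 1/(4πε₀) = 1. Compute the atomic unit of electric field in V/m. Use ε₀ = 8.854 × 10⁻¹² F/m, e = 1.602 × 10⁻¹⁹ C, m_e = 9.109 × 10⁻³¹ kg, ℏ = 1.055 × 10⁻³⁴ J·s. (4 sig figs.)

E_au = E_h/(e a₀) = m_e²e⁵/((4πε₀)³ℏ⁴)
E_h = 4.354 × 10⁻¹⁸ J
a₀ = 5.297 × 10⁻¹¹ m
E_h/(e·a₀) = 5.131 × 10¹¹ V/m

5.131 × 10¹¹ V/m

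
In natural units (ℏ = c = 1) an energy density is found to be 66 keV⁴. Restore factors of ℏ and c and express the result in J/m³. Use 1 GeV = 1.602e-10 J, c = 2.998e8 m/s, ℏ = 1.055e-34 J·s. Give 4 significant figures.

[E]/[L]³ = [E]⁴/(ℏc)³; restore (ℏc)⁻³.
1 GeV⁴ → 1/(ℏc)³ × (1 GeV in J)⁴ = 2.082e37 J/m³.
Convert the energy scale: 66 keV⁴ = 6.60e-23 GeV⁴.
Result: 6.60e-23 × 2.082e37 = 1.374e15 J/m³.

1.374e15 J/m³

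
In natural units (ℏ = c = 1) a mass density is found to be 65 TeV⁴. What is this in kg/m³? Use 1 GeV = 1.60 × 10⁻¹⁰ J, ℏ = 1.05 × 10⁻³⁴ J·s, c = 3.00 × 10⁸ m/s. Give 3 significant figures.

Mass density is [E]/(c²[L]³) = [E]⁴/(ℏ³c⁵).
1 GeV⁴ → 1/(ℏ³c⁵) × (1 GeV in J)⁴ = 2.33 × 10²⁰ kg/m³.
Convert the energy scale: 65 TeV⁴ = 6.50 × 10¹³ GeV⁴.
Result: 6.50 × 10¹³ × 2.33 × 10²⁰ = 1.51 × 10³⁴ kg/m³.

1.51 × 10³⁴ kg/m³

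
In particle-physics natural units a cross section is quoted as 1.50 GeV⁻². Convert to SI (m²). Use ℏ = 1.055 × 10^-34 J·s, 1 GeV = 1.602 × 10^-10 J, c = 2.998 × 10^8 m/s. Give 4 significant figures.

5.847 × 10^-32 m²

Area is [L]² = [E]⁻²·(ℏc)²; restore (ℏc)².
1 GeV⁻² → (ℏc)² × (1 GeV in J)⁻² = 3.898 × 10^-32 m².
Result: 1.50 × 3.898 × 10^-32 = 5.847 × 10^-32 m².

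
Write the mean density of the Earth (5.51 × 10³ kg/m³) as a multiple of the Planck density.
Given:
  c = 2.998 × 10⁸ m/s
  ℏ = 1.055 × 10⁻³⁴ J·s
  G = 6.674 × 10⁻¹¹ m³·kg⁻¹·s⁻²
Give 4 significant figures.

Planck density: ρ_P = c⁵/(ℏG²) = 5.154 × 10⁹⁶ kg/m³.
5.51 × 10³ / 5.154 × 10⁹⁶ = 1.069 × 10⁻⁹³

1.069 × 10⁻⁹³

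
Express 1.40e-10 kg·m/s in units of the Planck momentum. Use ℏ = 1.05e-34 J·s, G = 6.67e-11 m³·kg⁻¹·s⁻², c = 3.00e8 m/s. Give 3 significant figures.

Planck momentum: p_P = √(ℏc³/G) = 6.52 kg·m/s.
1.40e-10 / 6.52 = 2.15e-11

2.15e-11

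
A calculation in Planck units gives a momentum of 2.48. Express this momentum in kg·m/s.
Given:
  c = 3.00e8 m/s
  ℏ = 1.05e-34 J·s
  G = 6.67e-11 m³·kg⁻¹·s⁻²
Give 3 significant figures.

One Planck momentum: p_P = √(ℏc³/G) = 6.52 kg·m/s.
2.48 × 6.52 kg·m/s = 16.2 kg·m/s

16.2 kg·m/s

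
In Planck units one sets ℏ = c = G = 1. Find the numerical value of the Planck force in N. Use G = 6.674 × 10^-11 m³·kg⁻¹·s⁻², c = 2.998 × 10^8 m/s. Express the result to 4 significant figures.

1.210 × 10^44 N

F_P = c⁴/G
  = 8.078 × 10^33 / 6.674 × 10^-11
  = 1.210 × 10^44 N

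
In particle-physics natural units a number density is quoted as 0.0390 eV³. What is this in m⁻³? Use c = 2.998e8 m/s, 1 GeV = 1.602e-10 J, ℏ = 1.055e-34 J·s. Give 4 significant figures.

Number density is [L]⁻³ = [E]³/(ℏc)³.
1 GeV³ → 1/(ℏc)³ × (1 GeV in J)³ = 1.299e47 m⁻³.
Convert the energy scale: 0.0390 eV³ = 3.90e-29 GeV³.
Result: 3.90e-29 × 1.299e47 = 5.068e18 m⁻³.

5.068e18 m⁻³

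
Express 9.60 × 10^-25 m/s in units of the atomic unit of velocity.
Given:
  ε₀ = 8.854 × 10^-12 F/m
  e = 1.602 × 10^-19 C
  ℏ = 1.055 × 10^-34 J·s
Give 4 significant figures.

4.391 × 10^-31

atomic unit of velocity: v_au = e²/(4πε₀ℏ) = 2.186 × 10^6 m/s.
9.60 × 10^-25 / 2.186 × 10^6 = 4.391 × 10^-31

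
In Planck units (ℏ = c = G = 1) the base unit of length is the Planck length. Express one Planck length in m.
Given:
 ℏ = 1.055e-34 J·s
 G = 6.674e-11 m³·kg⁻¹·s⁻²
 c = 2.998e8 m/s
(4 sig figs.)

1.616e-35 m

ℓ_P = √(ℏG/c³)
  = √(2.613e-70)
  = 1.616e-35 m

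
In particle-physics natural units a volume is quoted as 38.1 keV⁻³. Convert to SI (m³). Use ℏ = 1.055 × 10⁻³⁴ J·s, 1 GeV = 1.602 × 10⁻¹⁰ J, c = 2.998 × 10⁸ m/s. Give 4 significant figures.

2.932 × 10⁻²⁸ m³

Volume is [L]³ = [E]⁻³·(ℏc)³.
1 GeV⁻³ → (ℏc)³ × (1 GeV in J)⁻³ = 7.696 × 10⁻⁴⁸ m³.
Convert the energy scale: 38.1 keV⁻³ = 3.81 × 10¹⁹ GeV⁻³.
Result: 3.81 × 10¹⁹ × 7.696 × 10⁻⁴⁸ = 2.932 × 10⁻²⁸ m³.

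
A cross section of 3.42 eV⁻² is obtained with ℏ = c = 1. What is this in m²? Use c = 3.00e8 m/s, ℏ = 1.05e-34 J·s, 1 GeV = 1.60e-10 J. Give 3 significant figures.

1.33e-13 m²

Area is [L]² = [E]⁻²·(ℏc)²; restore (ℏc)².
1 GeV⁻² → (ℏc)² × (1 GeV in J)⁻² = 3.88e-32 m².
Convert the energy scale: 3.42 eV⁻² = 3.42e18 GeV⁻².
Result: 3.42e18 × 3.88e-32 = 1.33e-13 m².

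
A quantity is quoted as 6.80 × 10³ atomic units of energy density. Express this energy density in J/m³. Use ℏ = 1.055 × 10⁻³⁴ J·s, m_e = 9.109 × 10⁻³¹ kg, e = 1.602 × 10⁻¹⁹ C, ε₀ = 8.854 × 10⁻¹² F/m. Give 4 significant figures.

1.992 × 10¹⁷ J/m³

One atomic unit of energy density: u_au = E_h/a₀³ = m_e⁴e¹⁰/((4πε₀)⁵ℏ⁸) = 2.929 × 10¹³ J/m³.
6.80 × 10³ × 2.929 × 10¹³ J/m³ = 1.992 × 10¹⁷ J/m³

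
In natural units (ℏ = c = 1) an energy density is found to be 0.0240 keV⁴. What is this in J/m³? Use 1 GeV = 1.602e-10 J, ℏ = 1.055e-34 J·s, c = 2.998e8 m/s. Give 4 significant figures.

4.996e11 J/m³

[E]/[L]³ = [E]⁴/(ℏc)³; restore (ℏc)⁻³.
1 GeV⁴ → 1/(ℏc)³ × (1 GeV in J)⁴ = 2.082e37 J/m³.
Convert the energy scale: 0.0240 keV⁴ = 2.40e-26 GeV⁴.
Result: 2.40e-26 × 2.082e37 = 4.996e11 J/m³.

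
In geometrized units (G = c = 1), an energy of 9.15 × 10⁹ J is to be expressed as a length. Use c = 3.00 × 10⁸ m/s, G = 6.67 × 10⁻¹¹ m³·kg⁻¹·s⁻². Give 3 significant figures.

Energy → length via G/c⁴.
9.15 × 10⁹ J × (G/c⁴) = 7.53 × 10⁻³⁵ m

7.53 × 10⁻³⁵ m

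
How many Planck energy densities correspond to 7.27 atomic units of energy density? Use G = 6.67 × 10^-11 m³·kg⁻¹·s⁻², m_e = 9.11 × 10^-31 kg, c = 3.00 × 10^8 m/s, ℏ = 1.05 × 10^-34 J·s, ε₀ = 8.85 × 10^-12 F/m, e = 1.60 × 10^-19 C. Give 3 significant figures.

atomic unit of energy density: u_au = E_h/a₀³ = m_e⁴e¹⁰/((4πε₀)⁵ℏ⁸) = 3.01 × 10^13 J/m³
Planck energy density: u_P = c⁷/(ℏG²) = 4.68 × 10^113 J/m³
7.27 × 3.01 × 10^13 / 4.68 × 10^113 = 4.68 × 10^-100

4.68 × 10^-100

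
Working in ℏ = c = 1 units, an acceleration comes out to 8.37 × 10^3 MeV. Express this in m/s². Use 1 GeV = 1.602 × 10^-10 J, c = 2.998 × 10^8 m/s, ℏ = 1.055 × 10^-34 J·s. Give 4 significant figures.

3.810 × 10^33 m/s²

Acceleration is [L]/[T]² = c·[E]/ℏ.
1 GeV → c/ℏ × (1 GeV in J) = 4.552 × 10^32 m/s².
Convert the energy scale: 8.37 × 10^3 MeV = 8.37 GeV.
Result: 8.37 × 4.552 × 10^32 = 3.810 × 10^33 m/s².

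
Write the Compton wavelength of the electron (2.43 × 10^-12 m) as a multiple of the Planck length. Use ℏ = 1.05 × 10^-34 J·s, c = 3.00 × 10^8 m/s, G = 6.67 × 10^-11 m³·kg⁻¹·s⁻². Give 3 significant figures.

Planck length: ℓ_P = √(ℏG/c³) = 1.61 × 10^-35 m.
2.43 × 10^-12 / 1.61 × 10^-35 = 1.51 × 10^23

1.51 × 10^23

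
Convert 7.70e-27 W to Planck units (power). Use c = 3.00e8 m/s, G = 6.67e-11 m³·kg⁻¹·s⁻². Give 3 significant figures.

Planck power: P_P = c⁵/G = 3.64e52 W.
7.70e-27 / 3.64e52 = 2.11e-79

2.11e-79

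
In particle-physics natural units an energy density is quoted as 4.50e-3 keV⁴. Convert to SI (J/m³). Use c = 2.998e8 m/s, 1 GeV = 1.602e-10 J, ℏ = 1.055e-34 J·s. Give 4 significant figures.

[E]/[L]³ = [E]⁴/(ℏc)³; restore (ℏc)⁻³.
1 GeV⁴ → 1/(ℏc)³ × (1 GeV in J)⁴ = 2.082e37 J/m³.
Convert the energy scale: 4.50e-3 keV⁴ = 4.50e-27 GeV⁴.
Result: 4.50e-27 × 2.082e37 = 9.367e10 J/m³.

9.367e10 J/m³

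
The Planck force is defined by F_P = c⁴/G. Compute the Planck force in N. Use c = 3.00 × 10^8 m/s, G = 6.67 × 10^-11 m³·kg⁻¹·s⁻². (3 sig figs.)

1.21 × 10^44 N

F_P = c⁴/G
  = 8.10 × 10^33 / 6.67 × 10^-11
  = 1.21 × 10^44 N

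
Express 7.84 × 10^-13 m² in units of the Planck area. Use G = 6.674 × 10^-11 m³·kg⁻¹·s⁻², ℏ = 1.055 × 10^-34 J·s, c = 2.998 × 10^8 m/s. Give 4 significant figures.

Planck area: A_P = ℏG/c³ = 2.613 × 10^-70 m².
7.84 × 10^-13 / 2.613 × 10^-70 = 3.000 × 10^57

3.000 × 10^57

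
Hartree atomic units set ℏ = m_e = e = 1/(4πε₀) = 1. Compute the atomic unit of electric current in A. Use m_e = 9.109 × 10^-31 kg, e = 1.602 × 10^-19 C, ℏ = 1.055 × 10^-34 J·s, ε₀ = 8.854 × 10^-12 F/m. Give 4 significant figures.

Dimensional analysis gives I_au = e E_h/ℏ = m_e e⁵/((4πε₀)²ℏ³).
E_h = 4.354 × 10^-18 J
e·E_h/ℏ = 6.612 × 10^-3 A

6.612 × 10^-3 A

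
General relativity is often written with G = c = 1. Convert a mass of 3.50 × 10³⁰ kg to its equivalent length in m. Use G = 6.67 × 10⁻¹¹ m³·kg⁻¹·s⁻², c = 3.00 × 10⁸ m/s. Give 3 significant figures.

In G = c = 1 units mass has dimensions of length; the conversion factor is G/c².
3.50 × 10³⁰ kg × (G/c²) = 2.59 × 10³ m

2.59 × 10³ m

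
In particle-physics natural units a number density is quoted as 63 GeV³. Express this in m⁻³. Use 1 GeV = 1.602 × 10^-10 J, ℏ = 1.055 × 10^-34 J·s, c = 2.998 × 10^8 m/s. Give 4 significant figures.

8.186 × 10^48 m⁻³

Number density is [L]⁻³ = [E]³/(ℏc)³.
1 GeV³ → 1/(ℏc)³ × (1 GeV in J)³ = 1.299 × 10^47 m⁻³.
Result: 63 × 1.299 × 10^47 = 8.186 × 10^48 m⁻³.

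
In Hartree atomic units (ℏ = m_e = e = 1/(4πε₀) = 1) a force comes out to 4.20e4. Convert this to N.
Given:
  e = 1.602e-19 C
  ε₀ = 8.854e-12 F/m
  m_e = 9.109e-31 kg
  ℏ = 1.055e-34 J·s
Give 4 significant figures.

3.452e-3 N

One atomic unit of force: F_au = E_h/a₀ = m_e²e⁶/((4πε₀)³ℏ⁴) = 8.220e-8 N.
4.20e4 × 8.220e-8 N = 3.452e-3 N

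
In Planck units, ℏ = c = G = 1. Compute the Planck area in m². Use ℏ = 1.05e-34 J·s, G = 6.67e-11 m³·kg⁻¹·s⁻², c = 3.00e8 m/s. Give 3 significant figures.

The unique combination of the constants set to 1 with dimensions of area is A_P = ℏG/c³.
  = 7.00e-45 / 2.70e25
  = 2.59e-70 m²

2.59e-70 m²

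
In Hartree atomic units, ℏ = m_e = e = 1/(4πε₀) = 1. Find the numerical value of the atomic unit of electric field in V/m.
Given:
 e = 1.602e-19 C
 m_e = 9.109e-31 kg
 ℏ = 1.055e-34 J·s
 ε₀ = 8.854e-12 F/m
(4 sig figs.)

5.131e11 V/m

Dimensional analysis gives E_au = E_h/(e a₀) = m_e²e⁵/((4πε₀)³ℏ⁴).
E_h = 4.354e-18 J
a₀ = 5.297e-11 m
E_h/(e·a₀) = 5.131e11 V/m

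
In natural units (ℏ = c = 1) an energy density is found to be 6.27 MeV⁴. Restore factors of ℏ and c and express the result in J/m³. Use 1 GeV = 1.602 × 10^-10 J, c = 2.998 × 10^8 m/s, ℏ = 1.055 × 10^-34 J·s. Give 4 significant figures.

[E]/[L]³ = [E]⁴/(ℏc)³; restore (ℏc)⁻³.
1 GeV⁴ → 1/(ℏc)³ × (1 GeV in J)⁴ = 2.082 × 10^37 J/m³.
Convert the energy scale: 6.27 MeV⁴ = 6.27 × 10^-12 GeV⁴.
Result: 6.27 × 10^-12 × 2.082 × 10^37 = 1.305 × 10^26 J/m³.

1.305 × 10^26 J/m³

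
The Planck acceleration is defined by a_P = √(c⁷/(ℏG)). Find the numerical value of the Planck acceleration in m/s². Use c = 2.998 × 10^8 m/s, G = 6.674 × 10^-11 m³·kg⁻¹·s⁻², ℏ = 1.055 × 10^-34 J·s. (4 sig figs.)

a_P = √(c⁷/(ℏG))
  = √(3.092 × 10^103)
  = 5.560 × 10^51 m/s²

5.560 × 10^51 m/s²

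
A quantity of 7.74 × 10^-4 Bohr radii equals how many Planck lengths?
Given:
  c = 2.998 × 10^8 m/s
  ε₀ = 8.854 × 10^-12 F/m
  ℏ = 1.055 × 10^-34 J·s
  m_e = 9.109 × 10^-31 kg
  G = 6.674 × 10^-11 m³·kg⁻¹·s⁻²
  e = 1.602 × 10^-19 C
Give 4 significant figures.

2.536 × 10^21

Bohr radius: a₀ = 4πε₀ℏ²/(m_e e²) = 5.297 × 10^-11 m
Planck length: ℓ_P = √(ℏG/c³) = 1.616 × 10^-35 m
7.74 × 10^-4 × 5.297 × 10^-11 / 1.616 × 10^-35 = 2.536 × 10^21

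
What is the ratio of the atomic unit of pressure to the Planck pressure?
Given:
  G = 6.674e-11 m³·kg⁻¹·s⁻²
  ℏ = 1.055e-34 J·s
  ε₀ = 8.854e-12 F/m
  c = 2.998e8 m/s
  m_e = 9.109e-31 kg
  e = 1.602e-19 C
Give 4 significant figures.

6.323e-101

atomic unit of pressure: P_au = E_h/a₀³ = m_e⁴e¹⁰/((4πε₀)⁵ℏ⁸) = 2.929e13 Pa
Planck pressure: p_P = c⁷/(ℏG²) = 4.632e113 Pa
ratio = 2.929e13 / 4.632e113 = 6.323e-101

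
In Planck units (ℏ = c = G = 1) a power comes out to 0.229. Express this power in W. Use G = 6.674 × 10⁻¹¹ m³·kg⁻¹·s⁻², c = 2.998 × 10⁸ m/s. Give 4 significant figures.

One Planck power: P_P = c⁵/G = 3.629 × 10⁵² W.
0.229 × 3.629 × 10⁵² W = 8.310 × 10⁵¹ W

8.310 × 10⁵¹ W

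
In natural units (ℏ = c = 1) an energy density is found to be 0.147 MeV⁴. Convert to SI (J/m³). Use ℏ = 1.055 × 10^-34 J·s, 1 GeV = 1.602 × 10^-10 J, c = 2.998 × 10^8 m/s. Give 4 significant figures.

3.060 × 10^24 J/m³

[E]/[L]³ = [E]⁴/(ℏc)³; restore (ℏc)⁻³.
1 GeV⁴ → 1/(ℏc)³ × (1 GeV in J)⁴ = 2.082 × 10^37 J/m³.
Convert the energy scale: 0.147 MeV⁴ = 1.47 × 10^-13 GeV⁴.
Result: 1.47 × 10^-13 × 2.082 × 10^37 = 3.060 × 10^24 J/m³.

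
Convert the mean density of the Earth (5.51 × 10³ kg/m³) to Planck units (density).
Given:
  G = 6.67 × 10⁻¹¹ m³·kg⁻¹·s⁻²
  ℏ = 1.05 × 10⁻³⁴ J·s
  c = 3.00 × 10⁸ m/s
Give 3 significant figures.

1.06 × 10⁻⁹³

Planck density: ρ_P = c⁵/(ℏG²) = 5.20 × 10⁹⁶ kg/m³.
5.51 × 10³ / 5.20 × 10⁹⁶ = 1.06 × 10⁻⁹³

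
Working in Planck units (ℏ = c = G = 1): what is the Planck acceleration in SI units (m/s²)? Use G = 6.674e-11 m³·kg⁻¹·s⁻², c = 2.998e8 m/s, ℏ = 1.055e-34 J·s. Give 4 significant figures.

Dimensional analysis gives a_P = √(c⁷/(ℏG)).
  = √(3.092e103)
  = 5.560e51 m/s²

5.560e51 m/s²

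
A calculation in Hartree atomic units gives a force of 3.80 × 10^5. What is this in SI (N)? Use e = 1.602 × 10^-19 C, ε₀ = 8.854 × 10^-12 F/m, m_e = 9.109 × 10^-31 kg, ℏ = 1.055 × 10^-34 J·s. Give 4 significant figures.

0.03124 N

One atomic unit of force: F_au = E_h/a₀ = m_e²e⁶/((4πε₀)³ℏ⁴) = 8.220 × 10^-8 N.
3.80 × 10^5 × 8.220 × 10^-8 N = 0.03124 N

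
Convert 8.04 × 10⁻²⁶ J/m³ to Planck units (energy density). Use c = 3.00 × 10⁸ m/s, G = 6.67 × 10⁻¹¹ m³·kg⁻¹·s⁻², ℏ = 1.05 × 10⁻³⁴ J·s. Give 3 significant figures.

Planck energy density: u_P = c⁷/(ℏG²) = 4.68 × 10¹¹³ J/m³.
8.04 × 10⁻²⁶ / 4.68 × 10¹¹³ = 1.72 × 10⁻¹³⁹

1.72 × 10⁻¹³⁹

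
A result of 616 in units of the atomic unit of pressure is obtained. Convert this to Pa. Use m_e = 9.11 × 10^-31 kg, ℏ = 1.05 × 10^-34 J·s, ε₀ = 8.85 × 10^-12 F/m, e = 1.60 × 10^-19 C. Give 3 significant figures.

One atomic unit of pressure: P_au = E_h/a₀³ = m_e⁴e¹⁰/((4πε₀)⁵ℏ⁸) = 3.01 × 10^13 Pa.
616 × 3.01 × 10^13 Pa = 1.86 × 10^16 Pa

1.86 × 10^16 Pa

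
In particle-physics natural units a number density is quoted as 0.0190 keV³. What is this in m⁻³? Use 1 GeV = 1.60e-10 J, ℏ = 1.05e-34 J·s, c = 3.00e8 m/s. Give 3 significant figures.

Number density is [L]⁻³ = [E]³/(ℏc)³.
1 GeV³ → 1/(ℏc)³ × (1 GeV in J)³ = 1.31e47 m⁻³.
Convert the energy scale: 0.0190 keV³ = 1.90e-20 GeV³.
Result: 1.90e-20 × 1.31e47 = 2.49e27 m⁻³.

2.49e27 m⁻³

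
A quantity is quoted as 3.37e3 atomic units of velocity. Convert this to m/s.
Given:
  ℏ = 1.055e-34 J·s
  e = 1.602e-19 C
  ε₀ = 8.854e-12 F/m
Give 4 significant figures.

7.368e9 m/s

One atomic unit of velocity: v_au = e²/(4πε₀ℏ) = 2.186e6 m/s.
3.37e3 × 2.186e6 m/s = 7.368e9 m/s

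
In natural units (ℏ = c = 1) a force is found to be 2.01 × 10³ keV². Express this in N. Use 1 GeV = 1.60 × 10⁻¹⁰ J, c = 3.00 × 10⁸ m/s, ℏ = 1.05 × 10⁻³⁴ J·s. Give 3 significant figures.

1.63 × 10⁻³ N

Force is [E]/[L] = [E]²/(ℏc); restore (ℏc)⁻¹.
1 GeV² → 1/(ℏc) × (1 GeV in J)² = 8.13 × 10⁵ N.
Convert the energy scale: 2.01 × 10³ keV² = 2.01 × 10⁻⁹ GeV².
Result: 2.01 × 10⁻⁹ × 8.13 × 10⁵ = 1.63 × 10⁻³ N.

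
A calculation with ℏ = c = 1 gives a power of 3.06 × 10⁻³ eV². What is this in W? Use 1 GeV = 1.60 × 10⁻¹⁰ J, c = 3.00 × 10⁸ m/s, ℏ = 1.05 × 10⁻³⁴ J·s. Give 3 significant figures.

Power is [E]/[T] = [E]²/ℏ.
1 GeV² → 1/ℏ × (1 GeV in J)² = 2.44 × 10¹⁴ W.
Convert the energy scale: 3.06 × 10⁻³ eV² = 3.06 × 10⁻²¹ GeV².
Result: 3.06 × 10⁻²¹ × 2.44 × 10¹⁴ = 7.46 × 10⁻⁷ W.

7.46 × 10⁻⁷ W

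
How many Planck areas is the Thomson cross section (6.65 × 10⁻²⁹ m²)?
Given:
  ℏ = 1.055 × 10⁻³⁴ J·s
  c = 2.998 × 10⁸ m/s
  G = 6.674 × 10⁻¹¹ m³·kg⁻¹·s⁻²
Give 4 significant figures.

Planck area: A_P = ℏG/c³ = 2.613 × 10⁻⁷⁰ m².
6.65 × 10⁻²⁹ / 2.613 × 10⁻⁷⁰ = 2.545 × 10⁴¹

2.545 × 10⁴¹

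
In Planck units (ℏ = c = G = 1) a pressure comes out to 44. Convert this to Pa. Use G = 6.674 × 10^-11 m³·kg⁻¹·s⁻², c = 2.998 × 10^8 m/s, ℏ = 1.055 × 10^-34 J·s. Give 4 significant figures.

One Planck pressure: p_P = c⁷/(ℏG²) = 4.632 × 10^113 Pa.
44 × 4.632 × 10^113 Pa = 2.038 × 10^115 Pa

2.038 × 10^115 Pa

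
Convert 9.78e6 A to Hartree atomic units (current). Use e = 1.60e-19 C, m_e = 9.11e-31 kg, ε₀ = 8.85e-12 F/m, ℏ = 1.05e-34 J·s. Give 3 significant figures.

1.47e9

atomic unit of electric current: I_au = e E_h/ℏ = m_e e⁵/((4πε₀)²ℏ³) = 6.67e-3 A.
9.78e6 / 6.67e-3 = 1.47e9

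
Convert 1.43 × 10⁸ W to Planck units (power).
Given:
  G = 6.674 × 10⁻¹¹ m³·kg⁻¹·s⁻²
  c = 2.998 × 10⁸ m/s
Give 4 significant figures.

3.941 × 10⁻⁴⁵

Planck power: P_P = c⁵/G = 3.629 × 10⁵² W.
1.43 × 10⁸ / 3.629 × 10⁵² = 3.941 × 10⁻⁴⁵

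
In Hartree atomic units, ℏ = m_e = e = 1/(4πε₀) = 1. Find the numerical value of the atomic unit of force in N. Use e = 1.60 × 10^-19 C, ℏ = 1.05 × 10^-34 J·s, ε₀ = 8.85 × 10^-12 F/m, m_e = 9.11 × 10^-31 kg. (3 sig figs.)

From ℏ = m_e = e = 1/(4πε₀) = 1 the force scale is F_au = E_h/a₀ = m_e²e⁶/((4πε₀)³ℏ⁴).
E_h = 4.38 × 10^-18 J
a₀ = 5.26 × 10^-11 m
E_h/a₀ = 8.33 × 10^-8 N

8.33 × 10^-8 N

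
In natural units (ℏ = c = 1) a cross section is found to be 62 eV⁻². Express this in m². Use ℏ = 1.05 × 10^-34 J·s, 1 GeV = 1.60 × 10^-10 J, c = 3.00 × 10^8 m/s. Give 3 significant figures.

Area is [L]² = [E]⁻²·(ℏc)²; restore (ℏc)².
1 GeV⁻² → (ℏc)² × (1 GeV in J)⁻² = 3.88 × 10^-32 m².
Convert the energy scale: 62 eV⁻² = 6.20 × 10^19 GeV⁻².
Result: 6.20 × 10^19 × 3.88 × 10^-32 = 2.40 × 10^-12 m².

2.40 × 10^-12 m²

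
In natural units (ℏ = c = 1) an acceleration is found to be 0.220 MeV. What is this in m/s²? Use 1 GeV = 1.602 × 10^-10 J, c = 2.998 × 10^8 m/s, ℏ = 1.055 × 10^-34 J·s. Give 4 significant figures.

Acceleration is [L]/[T]² = c·[E]/ℏ.
1 GeV → c/ℏ × (1 GeV in J) = 4.552 × 10^32 m/s².
Convert the energy scale: 0.220 MeV = 2.20 × 10^-4 GeV.
Result: 2.20 × 10^-4 × 4.552 × 10^32 = 1.002 × 10^29 m/s².

1.002 × 10^29 m/s²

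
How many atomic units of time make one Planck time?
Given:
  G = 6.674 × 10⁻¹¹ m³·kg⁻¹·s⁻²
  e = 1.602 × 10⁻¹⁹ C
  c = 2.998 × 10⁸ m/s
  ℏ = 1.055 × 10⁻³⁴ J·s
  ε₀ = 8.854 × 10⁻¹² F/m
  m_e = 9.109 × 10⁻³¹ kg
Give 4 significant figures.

2.225 × 10⁻²⁷

Planck time: t_P = √(ℏG/c⁵) = 5.392 × 10⁻⁴⁴ s
atomic unit of time: τ_au = (4πε₀)²ℏ³/(m_e e⁴) = 2.423 × 10⁻¹⁷ s
ratio = 5.392 × 10⁻⁴⁴ / 2.423 × 10⁻¹⁷ = 2.225 × 10⁻²⁷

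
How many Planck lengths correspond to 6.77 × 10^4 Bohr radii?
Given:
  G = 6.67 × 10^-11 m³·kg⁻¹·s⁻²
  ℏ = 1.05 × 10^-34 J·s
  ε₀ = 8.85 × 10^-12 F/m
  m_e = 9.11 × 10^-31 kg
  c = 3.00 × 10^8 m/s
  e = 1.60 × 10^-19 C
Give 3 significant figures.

2.21 × 10^29

Bohr radius: a₀ = 4πε₀ℏ²/(m_e e²) = 5.26 × 10^-11 m
Planck length: ℓ_P = √(ℏG/c³) = 1.61 × 10^-35 m
6.77 × 10^4 × 5.26 × 10^-11 / 1.61 × 10^-35 = 2.21 × 10^29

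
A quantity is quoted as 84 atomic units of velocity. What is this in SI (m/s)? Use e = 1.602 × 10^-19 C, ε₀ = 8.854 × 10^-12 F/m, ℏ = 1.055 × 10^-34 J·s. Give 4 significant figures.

1.837 × 10^8 m/s

One atomic unit of velocity: v_au = e²/(4πε₀ℏ) = 2.186 × 10^6 m/s.
84 × 2.186 × 10^6 m/s = 1.837 × 10^8 m/s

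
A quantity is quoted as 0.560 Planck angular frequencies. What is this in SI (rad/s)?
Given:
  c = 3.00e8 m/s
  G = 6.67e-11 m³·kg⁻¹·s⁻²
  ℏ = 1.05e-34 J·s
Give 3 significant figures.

One Planck angular frequency: ω_P = √(c⁵/(ℏG)) = 1.86e43 rad/s.
0.560 × 1.86e43 rad/s = 1.04e43 rad/s

1.04e43 rad/s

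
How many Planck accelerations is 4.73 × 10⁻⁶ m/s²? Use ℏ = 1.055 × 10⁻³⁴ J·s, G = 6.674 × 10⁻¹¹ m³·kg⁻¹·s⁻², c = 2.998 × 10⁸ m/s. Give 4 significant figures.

Planck acceleration: a_P = √(c⁷/(ℏG)) = 5.560 × 10⁵¹ m/s².
4.73 × 10⁻⁶ / 5.560 × 10⁵¹ = 8.507 × 10⁻⁵⁸

8.507 × 10⁻⁵⁸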